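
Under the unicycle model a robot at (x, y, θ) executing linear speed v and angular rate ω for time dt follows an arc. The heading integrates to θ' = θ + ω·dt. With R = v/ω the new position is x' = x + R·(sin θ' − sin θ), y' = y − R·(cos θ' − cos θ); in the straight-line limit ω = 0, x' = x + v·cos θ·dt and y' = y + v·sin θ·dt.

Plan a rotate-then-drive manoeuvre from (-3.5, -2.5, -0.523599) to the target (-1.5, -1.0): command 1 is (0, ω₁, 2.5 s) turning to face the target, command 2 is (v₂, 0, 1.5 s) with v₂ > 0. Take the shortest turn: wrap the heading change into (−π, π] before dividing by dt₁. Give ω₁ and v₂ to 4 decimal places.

ω₁ = 0.4668, v₂ = 1.6667

heading to target = atan2(-1−-2.5, -1.5−-3.5) = 0.6435
Δθ = wrap(0.6435 − -0.5236) = 1.1671; ω₁ = Δθ/dt₁ = 0.4668
distance = √((-1.5−-3.5)² + (-1−-2.5)²) = 2.5000; v₂ = distance/dt₂ = 1.6667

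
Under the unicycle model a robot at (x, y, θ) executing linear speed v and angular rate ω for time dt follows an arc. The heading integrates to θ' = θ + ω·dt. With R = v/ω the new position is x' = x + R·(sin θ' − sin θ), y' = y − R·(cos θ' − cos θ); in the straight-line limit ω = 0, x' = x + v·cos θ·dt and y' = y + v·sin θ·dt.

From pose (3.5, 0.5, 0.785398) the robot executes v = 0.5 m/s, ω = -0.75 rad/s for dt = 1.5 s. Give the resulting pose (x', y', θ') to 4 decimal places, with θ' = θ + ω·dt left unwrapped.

(4.1935, 0.6572, -0.3396)

θ' = 0.7854 + -0.75·1.5 = -0.3396
R = v/ω = 0.5/-0.75 = -0.6667
x' = 3.5 + -0.6667·(sin -0.3396 − sin 0.7854) = 4.1935
y' = 0.5 − -0.6667·(cos -0.3396 − cos 0.7854) = 0.6572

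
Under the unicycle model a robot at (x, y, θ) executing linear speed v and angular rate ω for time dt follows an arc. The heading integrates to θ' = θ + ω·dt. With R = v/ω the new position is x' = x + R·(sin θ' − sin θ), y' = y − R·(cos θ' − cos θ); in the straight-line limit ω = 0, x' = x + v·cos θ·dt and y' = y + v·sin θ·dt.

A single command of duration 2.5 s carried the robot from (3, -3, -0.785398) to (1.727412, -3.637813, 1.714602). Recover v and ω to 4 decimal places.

v = -0.7500, ω = 1.0000

Δθ = 1.714602 − -0.785398 = 2.500000
ω = Δθ/dt = 2.500000/2.5 = 1.0000
R = Δx/(sin θ' − sin θ) = -0.7500
v = R·ω = -0.7500·1.0000 = -0.7500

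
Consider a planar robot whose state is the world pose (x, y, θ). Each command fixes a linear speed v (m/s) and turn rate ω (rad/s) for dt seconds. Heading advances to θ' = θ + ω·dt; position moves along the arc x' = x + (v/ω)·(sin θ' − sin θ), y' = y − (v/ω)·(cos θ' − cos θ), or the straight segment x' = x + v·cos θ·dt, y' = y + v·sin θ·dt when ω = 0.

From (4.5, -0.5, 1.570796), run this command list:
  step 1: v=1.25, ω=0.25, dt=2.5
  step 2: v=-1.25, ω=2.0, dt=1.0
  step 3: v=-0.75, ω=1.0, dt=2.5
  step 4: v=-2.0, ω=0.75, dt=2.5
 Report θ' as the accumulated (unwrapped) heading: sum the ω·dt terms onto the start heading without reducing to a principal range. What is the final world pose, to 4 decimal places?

step 1: θ'=2.1958 (R=5.0000) → pose (3.5548, 2.4255, 2.1958)
step 2: θ'=4.1958 (R=-0.6250) → pose (4.6051, 2.4825, 4.1958)
step 3: θ'=6.6958 (R=-0.7500) → pose (3.6522, 3.5400, 6.6958)
step 4: θ'=8.5708 (R=-2.6667) → pose (2.7112, -0.6549, 8.5708)

(2.7112, -0.6549, 8.5708)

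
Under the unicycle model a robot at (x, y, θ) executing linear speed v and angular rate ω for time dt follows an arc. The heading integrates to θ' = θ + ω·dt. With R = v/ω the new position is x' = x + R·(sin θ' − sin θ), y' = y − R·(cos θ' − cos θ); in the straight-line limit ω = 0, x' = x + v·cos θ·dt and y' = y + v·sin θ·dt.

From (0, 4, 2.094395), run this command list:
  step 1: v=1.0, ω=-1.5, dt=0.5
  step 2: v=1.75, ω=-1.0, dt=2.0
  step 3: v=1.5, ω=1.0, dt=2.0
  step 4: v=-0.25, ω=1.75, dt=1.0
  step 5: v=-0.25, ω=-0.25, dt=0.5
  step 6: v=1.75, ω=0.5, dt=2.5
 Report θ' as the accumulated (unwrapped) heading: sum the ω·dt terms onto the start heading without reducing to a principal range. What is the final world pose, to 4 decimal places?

(1.6498, 4.3494, 4.2194)

step 1: θ'=1.3444 (R=-0.6667) → pose (-0.0723, 4.4830, 1.3444)
step 2: θ'=-0.6556 (R=-1.7500) → pose (2.6999, 5.4773, -0.6556)
step 3: θ'=1.3444 (R=1.5000) → pose (5.0761, 6.3297, 1.3444)
step 4: θ'=3.0944 (R=-0.1429) → pose (5.2086, 6.1549, 3.0944)
step 5: θ'=2.9694 (R=1.0000) → pose (5.3327, 6.1412, 2.9694)
step 6: θ'=4.2194 (R=3.5000) → pose (1.6498, 4.3494, 4.2194)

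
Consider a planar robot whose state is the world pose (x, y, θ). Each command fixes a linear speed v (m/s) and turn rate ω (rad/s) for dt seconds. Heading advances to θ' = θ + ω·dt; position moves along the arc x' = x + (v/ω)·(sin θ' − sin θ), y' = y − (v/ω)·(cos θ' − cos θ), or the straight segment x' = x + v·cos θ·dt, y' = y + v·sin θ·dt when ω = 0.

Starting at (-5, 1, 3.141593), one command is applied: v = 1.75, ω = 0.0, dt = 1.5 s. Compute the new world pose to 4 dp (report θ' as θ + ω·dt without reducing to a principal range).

θ' = 3.1416 + 0.0·1.5 = 3.1416
ω = 0 → straight: x' = -5 + 1.75·cos(3.1416)·1.5 = -7.6250
y' = 1 + 1.75·sin(3.1416)·1.5 = 1.0000

(-7.6250, 1.0000, 3.1416)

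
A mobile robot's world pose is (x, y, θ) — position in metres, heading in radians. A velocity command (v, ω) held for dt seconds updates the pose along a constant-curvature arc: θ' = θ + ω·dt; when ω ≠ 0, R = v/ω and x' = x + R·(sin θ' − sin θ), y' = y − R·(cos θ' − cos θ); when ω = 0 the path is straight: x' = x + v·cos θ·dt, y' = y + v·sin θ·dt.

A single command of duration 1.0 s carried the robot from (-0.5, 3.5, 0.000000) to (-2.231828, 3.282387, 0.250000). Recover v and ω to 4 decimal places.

Δθ = 0.250000 − 0.000000 = 0.250000
ω = Δθ/dt = 0.250000/1.0 = 0.2500
R = Δx/(sin θ' − sin θ) = -7.0000
v = R·ω = -7.0000·0.2500 = -1.7500

v = -1.7500, ω = 0.2500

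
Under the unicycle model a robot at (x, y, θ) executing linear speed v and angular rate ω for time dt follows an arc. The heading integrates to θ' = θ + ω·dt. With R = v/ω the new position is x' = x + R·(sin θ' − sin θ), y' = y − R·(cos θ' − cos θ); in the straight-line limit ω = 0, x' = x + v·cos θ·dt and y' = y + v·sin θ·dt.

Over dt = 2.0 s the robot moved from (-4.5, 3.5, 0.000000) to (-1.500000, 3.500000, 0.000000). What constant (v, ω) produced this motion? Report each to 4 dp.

Δθ = 0.000000 − 0.000000 = 0.000000
ω = Δθ/dt = 0.000000/2.0 = 0.0000
ω = 0 → v = (Δx·cos θ + Δy·sin θ)/dt = 1.5000

v = 1.5000, ω = 0.0000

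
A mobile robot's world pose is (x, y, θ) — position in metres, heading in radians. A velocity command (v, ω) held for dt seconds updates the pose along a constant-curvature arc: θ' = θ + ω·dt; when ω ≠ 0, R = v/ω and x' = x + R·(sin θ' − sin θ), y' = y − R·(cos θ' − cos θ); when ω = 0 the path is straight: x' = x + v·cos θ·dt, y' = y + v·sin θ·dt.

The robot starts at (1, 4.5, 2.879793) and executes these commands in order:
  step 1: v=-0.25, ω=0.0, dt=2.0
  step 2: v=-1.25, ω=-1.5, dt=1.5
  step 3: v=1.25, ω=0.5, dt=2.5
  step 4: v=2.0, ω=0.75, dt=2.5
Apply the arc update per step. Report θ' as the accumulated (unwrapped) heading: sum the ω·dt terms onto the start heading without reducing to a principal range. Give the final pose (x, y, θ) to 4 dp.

step 1: θ'=2.8798 (straight) → pose (1.4830, 4.3706, 2.8798)
step 2: θ'=0.6298 (R=0.8333) → pose (1.7581, 2.8922, 0.6298)
step 3: θ'=1.8798 (R=2.5000) → pose (2.6672, 5.6728, 1.8798)
step 4: θ'=3.7548 (R=2.6667) → pose (-1.4078, 7.0427, 3.7548)

(-1.4078, 7.0427, 3.7548)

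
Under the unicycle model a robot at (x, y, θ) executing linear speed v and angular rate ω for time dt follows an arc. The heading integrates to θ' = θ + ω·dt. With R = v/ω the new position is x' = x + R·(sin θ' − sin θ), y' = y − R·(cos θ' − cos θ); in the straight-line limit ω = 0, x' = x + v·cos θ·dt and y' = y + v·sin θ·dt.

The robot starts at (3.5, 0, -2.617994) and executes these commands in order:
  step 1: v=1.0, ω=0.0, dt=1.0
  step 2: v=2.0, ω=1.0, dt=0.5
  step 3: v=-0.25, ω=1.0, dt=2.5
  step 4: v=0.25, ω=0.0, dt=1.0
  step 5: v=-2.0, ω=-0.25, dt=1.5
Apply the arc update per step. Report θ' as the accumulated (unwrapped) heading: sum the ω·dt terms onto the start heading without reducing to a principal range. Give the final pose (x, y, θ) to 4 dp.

(-1.0749, -1.3127, 0.0070)

step 1: θ'=-2.6180 (straight) → pose (2.6340, -0.5000, -2.6180)
step 2: θ'=-2.1180 (R=2.0000) → pose (1.9260, -1.1915, -2.1180)
step 3: θ'=0.3820 (R=-0.2500) → pose (1.6193, -0.8294, 0.3820)
step 4: θ'=0.3820 (straight) → pose (1.8513, -0.7362, 0.3820)
step 5: θ'=0.0070 (R=8.0000) → pose (-1.0749, -1.3127, 0.0070)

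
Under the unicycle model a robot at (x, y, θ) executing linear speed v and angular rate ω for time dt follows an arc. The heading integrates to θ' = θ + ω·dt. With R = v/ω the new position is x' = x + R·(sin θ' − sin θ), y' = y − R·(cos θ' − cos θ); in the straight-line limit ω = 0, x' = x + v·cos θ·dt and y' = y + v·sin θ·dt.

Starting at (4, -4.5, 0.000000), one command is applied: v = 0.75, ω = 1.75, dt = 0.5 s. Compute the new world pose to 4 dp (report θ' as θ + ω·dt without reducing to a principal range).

θ' = 0.0000 + 1.75·0.5 = 0.8750
R = v/ω = 0.75/1.75 = 0.4286
x' = 4 + 0.4286·(sin 0.8750 − sin 0.0000) = 4.3289
y' = -4.5 − 0.4286·(cos 0.8750 − cos 0.0000) = -4.3461

(4.3289, -4.3461, 0.8750)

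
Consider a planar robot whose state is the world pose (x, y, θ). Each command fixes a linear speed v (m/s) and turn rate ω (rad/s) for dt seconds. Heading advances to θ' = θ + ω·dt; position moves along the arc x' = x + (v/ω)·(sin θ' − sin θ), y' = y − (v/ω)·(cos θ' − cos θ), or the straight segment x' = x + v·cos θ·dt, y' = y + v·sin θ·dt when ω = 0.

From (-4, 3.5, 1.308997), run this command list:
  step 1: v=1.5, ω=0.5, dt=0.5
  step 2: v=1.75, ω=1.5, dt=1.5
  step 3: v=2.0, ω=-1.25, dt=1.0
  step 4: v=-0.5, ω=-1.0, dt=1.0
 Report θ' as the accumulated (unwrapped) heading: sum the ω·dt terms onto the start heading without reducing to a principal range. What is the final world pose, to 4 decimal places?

step 1: θ'=1.5590 (R=3.0000) → pose (-3.8980, 4.2411, 1.5590)
step 2: θ'=3.8090 (R=1.1667) → pose (-5.7867, 5.1712, 3.8090)
step 3: θ'=2.5590 (R=-1.6000) → pose (-7.6573, 5.0918, 2.5590)
step 4: θ'=1.5590 (R=0.5000) → pose (-7.4324, 4.6684, 1.5590)

(-7.4324, 4.6684, 1.5590)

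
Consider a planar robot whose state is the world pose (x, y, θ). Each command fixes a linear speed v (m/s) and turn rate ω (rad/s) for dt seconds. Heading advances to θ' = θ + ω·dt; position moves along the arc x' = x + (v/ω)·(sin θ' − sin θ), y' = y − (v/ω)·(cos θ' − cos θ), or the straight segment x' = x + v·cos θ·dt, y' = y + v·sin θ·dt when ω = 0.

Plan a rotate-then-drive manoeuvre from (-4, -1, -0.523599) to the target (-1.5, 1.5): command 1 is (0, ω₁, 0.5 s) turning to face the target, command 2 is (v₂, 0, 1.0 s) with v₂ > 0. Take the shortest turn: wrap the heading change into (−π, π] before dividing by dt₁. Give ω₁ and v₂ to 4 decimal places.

heading to target = atan2(1.5−-1, -1.5−-4) = 0.7854
Δθ = wrap(0.7854 − -0.5236) = 1.3090; ω₁ = Δθ/dt₁ = 2.6180
distance = √((-1.5−-4)² + (1.5−-1)²) = 3.5355; v₂ = distance/dt₂ = 3.5355

ω₁ = 2.6180, v₂ = 3.5355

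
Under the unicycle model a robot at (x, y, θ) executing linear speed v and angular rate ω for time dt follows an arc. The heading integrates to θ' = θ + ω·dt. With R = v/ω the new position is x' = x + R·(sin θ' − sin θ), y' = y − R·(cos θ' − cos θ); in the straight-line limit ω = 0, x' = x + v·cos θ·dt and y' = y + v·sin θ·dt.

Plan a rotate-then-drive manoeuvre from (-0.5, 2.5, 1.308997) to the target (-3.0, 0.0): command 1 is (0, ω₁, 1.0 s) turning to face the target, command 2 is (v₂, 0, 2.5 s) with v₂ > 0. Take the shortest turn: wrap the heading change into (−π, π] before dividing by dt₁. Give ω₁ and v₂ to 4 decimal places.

heading to target = atan2(0−2.5, -3−-0.5) = -2.3562
Δθ = wrap(-2.3562 − 1.3090) = 2.6180; ω₁ = Δθ/dt₁ = 2.6180
distance = √((-3−-0.5)² + (0−2.5)²) = 3.5355; v₂ = distance/dt₂ = 1.4142

ω₁ = 2.6180, v₂ = 1.4142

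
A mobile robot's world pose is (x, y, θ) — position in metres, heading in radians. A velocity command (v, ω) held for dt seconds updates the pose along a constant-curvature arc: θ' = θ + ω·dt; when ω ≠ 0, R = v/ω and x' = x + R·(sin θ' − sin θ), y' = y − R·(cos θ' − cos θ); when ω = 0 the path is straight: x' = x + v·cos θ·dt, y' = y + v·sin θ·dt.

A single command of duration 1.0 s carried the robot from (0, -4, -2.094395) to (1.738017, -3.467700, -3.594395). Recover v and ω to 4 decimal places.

Δθ = -3.594395 − -2.094395 = -1.500000
ω = Δθ/dt = -1.500000/1.0 = -1.5000
R = Δx/(sin θ' − sin θ) = 1.3333
v = R·ω = 1.3333·-1.5000 = -2.0000

v = -2.0000, ω = -1.5000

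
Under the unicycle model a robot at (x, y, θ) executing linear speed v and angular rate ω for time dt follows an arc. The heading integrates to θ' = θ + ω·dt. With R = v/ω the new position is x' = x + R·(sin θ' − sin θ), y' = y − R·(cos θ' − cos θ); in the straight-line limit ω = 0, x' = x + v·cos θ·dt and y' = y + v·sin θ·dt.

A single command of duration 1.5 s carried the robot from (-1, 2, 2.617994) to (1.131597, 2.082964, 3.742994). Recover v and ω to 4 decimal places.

v = -1.5000, ω = 0.7500

Δθ = 3.742994 − 2.617994 = 1.125000
ω = Δθ/dt = 1.125000/1.5 = 0.7500
R = Δx/(sin θ' − sin θ) = -2.0000
v = R·ω = -2.0000·0.7500 = -1.5000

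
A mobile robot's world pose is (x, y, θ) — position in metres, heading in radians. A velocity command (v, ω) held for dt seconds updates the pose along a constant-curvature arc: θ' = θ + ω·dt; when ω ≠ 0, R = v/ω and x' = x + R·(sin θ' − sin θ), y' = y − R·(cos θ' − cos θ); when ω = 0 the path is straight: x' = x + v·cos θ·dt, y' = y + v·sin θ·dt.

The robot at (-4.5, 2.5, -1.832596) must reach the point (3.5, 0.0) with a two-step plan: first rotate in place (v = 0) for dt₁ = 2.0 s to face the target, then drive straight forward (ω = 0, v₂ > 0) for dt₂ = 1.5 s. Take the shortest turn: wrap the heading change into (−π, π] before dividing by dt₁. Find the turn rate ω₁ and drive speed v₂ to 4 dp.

ω₁ = 0.7649, v₂ = 5.5877

heading to target = atan2(0−2.5, 3.5−-4.5) = -0.3029
Δθ = wrap(-0.3029 − -1.8326) = 1.5297; ω₁ = Δθ/dt₁ = 0.7649
distance = √((3.5−-4.5)² + (0−2.5)²) = 8.3815; v₂ = distance/dt₂ = 5.5877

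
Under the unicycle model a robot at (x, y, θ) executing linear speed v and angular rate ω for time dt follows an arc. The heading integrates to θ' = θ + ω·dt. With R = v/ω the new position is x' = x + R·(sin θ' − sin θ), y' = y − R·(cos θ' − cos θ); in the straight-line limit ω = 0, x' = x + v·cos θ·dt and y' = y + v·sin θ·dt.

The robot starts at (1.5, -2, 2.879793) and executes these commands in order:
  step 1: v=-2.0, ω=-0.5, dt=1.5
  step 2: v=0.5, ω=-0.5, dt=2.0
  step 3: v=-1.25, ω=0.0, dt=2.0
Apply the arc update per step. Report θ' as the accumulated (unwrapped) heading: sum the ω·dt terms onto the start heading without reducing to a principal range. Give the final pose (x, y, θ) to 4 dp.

step 1: θ'=2.1298 (R=4.0000) → pose (3.8559, -3.7424, 2.1298)
step 2: θ'=1.1298 (R=-1.0000) → pose (3.7993, -2.7852, 1.1298)
step 3: θ'=1.1298 (straight) → pose (2.7322, -5.0460, 1.1298)

(2.7322, -5.0460, 1.1298)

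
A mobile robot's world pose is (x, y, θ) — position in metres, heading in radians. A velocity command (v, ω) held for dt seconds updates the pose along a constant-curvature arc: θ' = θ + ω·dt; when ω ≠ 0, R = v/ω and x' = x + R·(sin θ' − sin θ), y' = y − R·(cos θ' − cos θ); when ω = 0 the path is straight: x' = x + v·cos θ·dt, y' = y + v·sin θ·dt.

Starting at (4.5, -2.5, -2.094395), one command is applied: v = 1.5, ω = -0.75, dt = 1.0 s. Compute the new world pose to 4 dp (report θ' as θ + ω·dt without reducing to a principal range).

θ' = -2.0944 + -0.75·1.0 = -2.8444
R = v/ω = 1.5/-0.75 = -2.0000
x' = 4.5 + -2.0000·(sin -2.8444 − sin -2.0944) = 3.3536
y' = -2.5 − -2.0000·(cos -2.8444 − cos -2.0944) = -3.4123

(3.3536, -3.4123, -2.8444)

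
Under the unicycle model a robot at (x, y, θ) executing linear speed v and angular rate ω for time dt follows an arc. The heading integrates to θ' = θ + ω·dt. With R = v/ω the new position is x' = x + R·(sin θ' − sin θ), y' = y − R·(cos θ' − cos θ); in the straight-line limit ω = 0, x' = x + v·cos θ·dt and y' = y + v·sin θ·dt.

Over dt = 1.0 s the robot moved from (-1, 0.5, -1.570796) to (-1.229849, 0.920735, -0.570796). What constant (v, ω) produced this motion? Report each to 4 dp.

Δθ = -0.570796 − -1.570796 = 1.000000
ω = Δθ/dt = 1.000000/1.0 = 1.0000
R = −Δy/(cos θ' − cos θ) = -0.5000
v = R·ω = -0.5000·1.0000 = -0.5000

v = -0.5000, ω = 1.0000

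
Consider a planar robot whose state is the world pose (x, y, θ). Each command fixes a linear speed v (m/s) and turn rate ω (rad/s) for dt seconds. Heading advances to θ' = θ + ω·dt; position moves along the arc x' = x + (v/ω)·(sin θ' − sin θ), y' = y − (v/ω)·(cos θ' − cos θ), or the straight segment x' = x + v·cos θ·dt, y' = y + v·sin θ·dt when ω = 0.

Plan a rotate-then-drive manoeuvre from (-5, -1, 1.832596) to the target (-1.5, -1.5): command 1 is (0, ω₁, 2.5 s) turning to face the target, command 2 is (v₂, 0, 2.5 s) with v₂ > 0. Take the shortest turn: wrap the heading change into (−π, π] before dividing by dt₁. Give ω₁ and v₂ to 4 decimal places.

heading to target = atan2(-1.5−-1, -1.5−-5) = -0.1419
Δθ = wrap(-0.1419 − 1.8326) = -1.9745; ω₁ = Δθ/dt₁ = -0.7898
distance = √((-1.5−-5)² + (-1.5−-1)²) = 3.5355; v₂ = distance/dt₂ = 1.4142

ω₁ = -0.7898, v₂ = 1.4142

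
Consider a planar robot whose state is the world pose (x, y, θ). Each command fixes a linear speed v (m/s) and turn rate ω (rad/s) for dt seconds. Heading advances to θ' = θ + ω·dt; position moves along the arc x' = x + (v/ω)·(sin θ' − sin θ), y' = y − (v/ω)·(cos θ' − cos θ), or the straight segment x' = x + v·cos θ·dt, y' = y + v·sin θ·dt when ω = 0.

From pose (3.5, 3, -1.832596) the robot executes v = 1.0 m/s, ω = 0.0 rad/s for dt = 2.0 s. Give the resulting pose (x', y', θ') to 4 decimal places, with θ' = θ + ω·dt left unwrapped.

(2.9824, 1.0681, -1.8326)

θ' = -1.8326 + 0.0·2.0 = -1.8326
ω = 0 → straight: x' = 3.5 + 1.0·cos(-1.8326)·2.0 = 2.9824
y' = 3 + 1.0·sin(-1.8326)·2.0 = 1.0681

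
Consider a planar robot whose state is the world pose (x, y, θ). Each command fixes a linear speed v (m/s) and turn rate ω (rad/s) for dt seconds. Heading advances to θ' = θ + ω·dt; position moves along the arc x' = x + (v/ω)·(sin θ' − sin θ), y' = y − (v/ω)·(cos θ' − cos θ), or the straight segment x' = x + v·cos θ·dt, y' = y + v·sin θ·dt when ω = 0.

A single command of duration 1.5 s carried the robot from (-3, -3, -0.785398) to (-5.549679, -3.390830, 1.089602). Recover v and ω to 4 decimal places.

Δθ = 1.089602 − -0.785398 = 1.875000
ω = Δθ/dt = 1.875000/1.5 = 1.2500
R = Δx/(sin θ' − sin θ) = -1.6000
v = R·ω = -1.6000·1.2500 = -2.0000

v = -2.0000, ω = 1.2500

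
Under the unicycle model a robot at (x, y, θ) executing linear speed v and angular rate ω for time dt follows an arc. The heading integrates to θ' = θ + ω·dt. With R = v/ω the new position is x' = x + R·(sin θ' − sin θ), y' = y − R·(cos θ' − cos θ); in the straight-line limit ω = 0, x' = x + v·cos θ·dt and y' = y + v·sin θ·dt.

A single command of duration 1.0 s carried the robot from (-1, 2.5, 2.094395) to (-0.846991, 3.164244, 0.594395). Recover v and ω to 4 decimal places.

v = 0.7500, ω = -1.5000

Δθ = 0.594395 − 2.094395 = -1.500000
ω = Δθ/dt = -1.500000/1.0 = -1.5000
R = −Δy/(cos θ' − cos θ) = -0.5000
v = R·ω = -0.5000·-1.5000 = 0.7500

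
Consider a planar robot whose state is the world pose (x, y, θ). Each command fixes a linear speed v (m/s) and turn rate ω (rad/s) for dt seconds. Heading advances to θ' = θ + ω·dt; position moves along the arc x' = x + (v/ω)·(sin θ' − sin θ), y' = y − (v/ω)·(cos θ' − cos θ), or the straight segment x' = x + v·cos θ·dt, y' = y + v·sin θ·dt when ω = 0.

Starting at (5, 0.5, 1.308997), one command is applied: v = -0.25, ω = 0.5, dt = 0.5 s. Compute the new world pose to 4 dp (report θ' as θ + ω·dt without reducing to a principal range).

θ' = 1.3090 + 0.5·0.5 = 1.5590
R = v/ω = -0.25/0.5 = -0.5000
x' = 5 + -0.5000·(sin 1.5590 − sin 1.3090) = 4.9830
y' = 0.5 − -0.5000·(cos 1.5590 − cos 1.3090) = 0.3765

(4.9830, 0.3765, 1.5590)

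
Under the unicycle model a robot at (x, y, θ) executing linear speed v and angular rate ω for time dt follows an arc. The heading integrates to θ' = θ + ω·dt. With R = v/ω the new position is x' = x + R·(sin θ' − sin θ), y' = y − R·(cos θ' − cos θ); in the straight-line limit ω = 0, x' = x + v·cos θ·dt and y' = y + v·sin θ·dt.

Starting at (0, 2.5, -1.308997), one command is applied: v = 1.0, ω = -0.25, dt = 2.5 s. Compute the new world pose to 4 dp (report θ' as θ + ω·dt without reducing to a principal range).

θ' = -1.3090 + -0.25·2.5 = -1.9340
R = v/ω = 1.0/-0.25 = -4.0000
x' = 0 + -4.0000·(sin -1.9340 − sin -1.3090) = -0.1246
y' = 2.5 − -4.0000·(cos -1.9340 − cos -1.3090) = 0.0437

(-0.1246, 0.0437, -1.9340)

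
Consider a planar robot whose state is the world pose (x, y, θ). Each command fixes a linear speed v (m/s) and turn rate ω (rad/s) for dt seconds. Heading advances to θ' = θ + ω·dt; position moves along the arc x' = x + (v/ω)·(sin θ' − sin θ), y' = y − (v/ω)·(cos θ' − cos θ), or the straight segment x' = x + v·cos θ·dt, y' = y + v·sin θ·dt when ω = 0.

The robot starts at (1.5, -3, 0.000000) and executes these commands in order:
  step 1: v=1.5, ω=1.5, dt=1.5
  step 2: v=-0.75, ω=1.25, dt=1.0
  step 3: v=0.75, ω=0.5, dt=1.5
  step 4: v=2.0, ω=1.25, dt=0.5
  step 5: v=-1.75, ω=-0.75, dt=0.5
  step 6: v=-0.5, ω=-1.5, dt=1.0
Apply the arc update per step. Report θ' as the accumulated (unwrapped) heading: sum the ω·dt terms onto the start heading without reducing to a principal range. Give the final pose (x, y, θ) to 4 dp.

(2.3867, -2.1358, 3.0000)

step 1: θ'=2.2500 (R=1.0000) → pose (2.2781, -1.3718, 2.2500)
step 2: θ'=3.5000 (R=-0.6000) → pose (2.9554, -1.5568, 3.5000)
step 3: θ'=4.2500 (R=1.5000) → pose (2.1391, -2.2924, 4.2500)
step 4: θ'=4.8750 (R=1.6000) → pose (1.9922, -3.2651, 4.8750)
step 5: θ'=4.5000 (R=2.3333) → pose (2.0138, -2.3955, 4.5000)
step 6: θ'=3.0000 (R=0.3333) → pose (2.3867, -2.1358, 3.0000)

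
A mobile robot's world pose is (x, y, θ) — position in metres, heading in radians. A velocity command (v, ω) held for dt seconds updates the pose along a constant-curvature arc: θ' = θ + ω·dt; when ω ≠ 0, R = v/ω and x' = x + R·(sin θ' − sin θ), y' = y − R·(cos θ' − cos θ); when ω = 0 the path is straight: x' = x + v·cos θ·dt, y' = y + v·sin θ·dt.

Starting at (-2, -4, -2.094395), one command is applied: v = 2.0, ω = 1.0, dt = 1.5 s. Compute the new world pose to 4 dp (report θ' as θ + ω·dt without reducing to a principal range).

θ' = -2.0944 + 1.0·1.5 = -0.5944
R = v/ω = 2.0/1.0 = 2.0000
x' = -2 + 2.0000·(sin -0.5944 − sin -2.0944) = -1.3880
y' = -4 − 2.0000·(cos -0.5944 − cos -2.0944) = -6.6570

(-1.3880, -6.6570, -0.5944)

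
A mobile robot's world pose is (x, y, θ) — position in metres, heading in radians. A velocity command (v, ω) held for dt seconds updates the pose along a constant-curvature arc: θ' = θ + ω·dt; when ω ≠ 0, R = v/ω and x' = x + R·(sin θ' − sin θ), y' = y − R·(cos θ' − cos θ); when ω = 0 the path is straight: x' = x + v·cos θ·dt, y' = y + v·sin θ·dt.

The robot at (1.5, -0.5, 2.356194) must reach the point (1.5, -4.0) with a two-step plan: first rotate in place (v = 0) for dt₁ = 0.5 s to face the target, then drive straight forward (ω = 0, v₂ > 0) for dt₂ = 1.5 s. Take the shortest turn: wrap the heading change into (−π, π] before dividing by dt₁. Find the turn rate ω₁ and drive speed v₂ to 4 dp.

heading to target = atan2(-4−-0.5, 1.5−1.5) = -1.5708
Δθ = wrap(-1.5708 − 2.3562) = 2.3562; ω₁ = Δθ/dt₁ = 4.7124
distance = √((1.5−1.5)² + (-4−-0.5)²) = 3.5000; v₂ = distance/dt₂ = 2.3333

ω₁ = 4.7124, v₂ = 2.3333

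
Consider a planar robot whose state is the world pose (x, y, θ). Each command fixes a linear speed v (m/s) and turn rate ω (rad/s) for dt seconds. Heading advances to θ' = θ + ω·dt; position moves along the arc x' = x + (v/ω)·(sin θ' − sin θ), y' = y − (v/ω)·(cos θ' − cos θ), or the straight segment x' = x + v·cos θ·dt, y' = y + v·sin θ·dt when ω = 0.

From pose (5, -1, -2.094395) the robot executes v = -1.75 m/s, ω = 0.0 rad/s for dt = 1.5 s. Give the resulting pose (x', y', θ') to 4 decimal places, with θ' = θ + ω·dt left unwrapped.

θ' = -2.0944 + 0.0·1.5 = -2.0944
ω = 0 → straight: x' = 5 + -1.75·cos(-2.0944)·1.5 = 6.3125
y' = -1 + -1.75·sin(-2.0944)·1.5 = 1.2733

(6.3125, 1.2733, -2.0944)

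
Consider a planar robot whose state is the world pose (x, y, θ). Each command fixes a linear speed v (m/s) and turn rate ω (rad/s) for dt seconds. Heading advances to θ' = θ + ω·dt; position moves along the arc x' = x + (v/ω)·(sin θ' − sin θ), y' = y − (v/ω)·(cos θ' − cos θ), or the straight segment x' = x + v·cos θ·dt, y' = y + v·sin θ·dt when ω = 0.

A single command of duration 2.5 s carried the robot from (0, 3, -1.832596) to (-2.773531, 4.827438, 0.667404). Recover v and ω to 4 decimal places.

Δθ = 0.667404 − -1.832596 = 2.500000
ω = Δθ/dt = 2.500000/2.5 = 1.0000
R = Δx/(sin θ' − sin θ) = -1.7500
v = R·ω = -1.7500·1.0000 = -1.7500

v = -1.7500, ω = 1.0000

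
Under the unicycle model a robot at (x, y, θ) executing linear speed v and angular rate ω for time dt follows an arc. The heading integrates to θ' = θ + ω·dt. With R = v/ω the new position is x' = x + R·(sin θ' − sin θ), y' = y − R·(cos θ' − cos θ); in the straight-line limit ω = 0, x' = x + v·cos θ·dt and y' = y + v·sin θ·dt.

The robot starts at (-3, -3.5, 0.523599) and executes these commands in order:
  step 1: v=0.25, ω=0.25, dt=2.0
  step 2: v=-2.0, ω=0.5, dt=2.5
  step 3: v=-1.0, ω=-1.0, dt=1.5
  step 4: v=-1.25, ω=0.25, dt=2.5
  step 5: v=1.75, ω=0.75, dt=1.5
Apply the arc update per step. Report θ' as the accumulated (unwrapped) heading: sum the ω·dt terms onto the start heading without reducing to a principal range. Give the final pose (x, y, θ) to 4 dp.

(-4.7259, -9.6013, 2.5236)

step 1: θ'=1.0236 (R=1.0000) → pose (-2.6460, -3.1543, 1.0236)
step 2: θ'=2.2736 (R=-4.0000) → pose (-2.2822, -7.8209, 2.2736)
step 3: θ'=0.7736 (R=1.0000) → pose (-2.3465, -9.1826, 0.7736)
step 4: θ'=1.3986 (R=-5.0000) → pose (-3.7790, -11.9029, 1.3986)
step 5: θ'=2.5236 (R=2.3333) → pose (-4.7259, -9.6013, 2.5236)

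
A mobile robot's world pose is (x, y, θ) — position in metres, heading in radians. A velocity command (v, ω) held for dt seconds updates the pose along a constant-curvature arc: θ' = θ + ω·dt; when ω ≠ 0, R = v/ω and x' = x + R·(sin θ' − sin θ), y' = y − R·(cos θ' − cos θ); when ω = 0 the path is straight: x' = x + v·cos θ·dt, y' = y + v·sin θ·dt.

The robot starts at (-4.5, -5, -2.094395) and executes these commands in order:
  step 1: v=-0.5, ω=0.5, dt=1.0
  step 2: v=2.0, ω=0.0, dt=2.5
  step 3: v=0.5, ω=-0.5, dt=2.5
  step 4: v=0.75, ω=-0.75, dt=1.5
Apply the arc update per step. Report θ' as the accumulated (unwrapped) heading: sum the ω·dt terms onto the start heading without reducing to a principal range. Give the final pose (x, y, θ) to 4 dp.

step 1: θ'=-1.5944 (R=-1.0000) → pose (-4.3663, -4.5236, -1.5944)
step 2: θ'=-1.5944 (straight) → pose (-4.4843, -9.5222, -1.5944)
step 3: θ'=-2.8444 (R=-1.0000) → pose (-5.1912, -10.4548, -2.8444)
step 4: θ'=-3.9694 (R=-1.0000) → pose (-6.2205, -10.1751, -3.9694)

(-6.2205, -10.1751, -3.9694)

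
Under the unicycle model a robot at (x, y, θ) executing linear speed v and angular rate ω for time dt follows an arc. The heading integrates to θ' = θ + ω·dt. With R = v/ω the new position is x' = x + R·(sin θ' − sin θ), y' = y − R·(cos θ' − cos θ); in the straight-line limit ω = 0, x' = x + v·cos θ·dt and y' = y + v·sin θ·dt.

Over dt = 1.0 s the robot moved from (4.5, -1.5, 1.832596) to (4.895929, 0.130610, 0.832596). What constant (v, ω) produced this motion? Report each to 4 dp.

Δθ = 0.832596 − 1.832596 = -1.000000
ω = Δθ/dt = -1.000000/1.0 = -1.0000
R = −Δy/(cos θ' − cos θ) = -1.7500
v = R·ω = -1.7500·-1.0000 = 1.7500

v = 1.7500, ω = -1.0000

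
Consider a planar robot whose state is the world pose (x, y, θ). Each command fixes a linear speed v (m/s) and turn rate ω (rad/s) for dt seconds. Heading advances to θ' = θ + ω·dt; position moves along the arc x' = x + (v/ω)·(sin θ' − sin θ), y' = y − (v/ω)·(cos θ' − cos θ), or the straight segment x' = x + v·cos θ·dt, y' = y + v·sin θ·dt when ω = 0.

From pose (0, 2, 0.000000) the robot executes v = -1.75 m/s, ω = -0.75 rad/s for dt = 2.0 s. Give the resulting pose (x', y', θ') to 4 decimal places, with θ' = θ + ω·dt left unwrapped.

θ' = 0.0000 + -0.75·2.0 = -1.5000
R = v/ω = -1.75/-0.75 = 2.3333
x' = 0 + 2.3333·(sin -1.5000 − sin 0.0000) = -2.3275
y' = 2 − 2.3333·(cos -1.5000 − cos 0.0000) = 4.1683

(-2.3275, 4.1683, -1.5000)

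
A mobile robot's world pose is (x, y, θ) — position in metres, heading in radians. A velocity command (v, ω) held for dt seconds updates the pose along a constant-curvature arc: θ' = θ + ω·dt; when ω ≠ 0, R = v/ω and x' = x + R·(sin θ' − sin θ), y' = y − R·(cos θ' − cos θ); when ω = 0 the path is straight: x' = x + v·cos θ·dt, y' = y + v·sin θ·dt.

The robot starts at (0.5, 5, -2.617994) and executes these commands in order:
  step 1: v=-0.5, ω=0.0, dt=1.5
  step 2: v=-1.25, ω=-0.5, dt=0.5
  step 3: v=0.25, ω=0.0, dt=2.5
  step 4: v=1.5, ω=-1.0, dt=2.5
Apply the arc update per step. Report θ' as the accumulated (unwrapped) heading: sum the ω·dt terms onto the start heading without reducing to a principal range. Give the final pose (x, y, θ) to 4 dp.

(-0.4720, 7.8067, -5.3680)

step 1: θ'=-2.6180 (straight) → pose (1.1495, 5.3750, -2.6180)
step 2: θ'=-2.8680 (R=2.5000) → pose (1.7240, 5.6169, -2.8680)
step 3: θ'=-2.8680 (straight) → pose (1.1223, 5.4481, -2.8680)
step 4: θ'=-5.3680 (R=-1.5000) → pose (-0.4720, 7.8067, -5.3680)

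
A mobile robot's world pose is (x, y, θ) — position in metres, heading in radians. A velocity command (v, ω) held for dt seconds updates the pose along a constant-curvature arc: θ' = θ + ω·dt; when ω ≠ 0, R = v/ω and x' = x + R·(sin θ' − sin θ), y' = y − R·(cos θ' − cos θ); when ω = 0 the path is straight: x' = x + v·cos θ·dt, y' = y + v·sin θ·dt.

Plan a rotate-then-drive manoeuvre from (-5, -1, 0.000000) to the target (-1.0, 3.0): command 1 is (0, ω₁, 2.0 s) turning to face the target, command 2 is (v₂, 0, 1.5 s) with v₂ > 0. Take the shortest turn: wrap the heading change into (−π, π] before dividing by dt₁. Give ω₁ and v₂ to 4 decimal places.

heading to target = atan2(3−-1, -1−-5) = 0.7854
Δθ = wrap(0.7854 − 0.0000) = 0.7854; ω₁ = Δθ/dt₁ = 0.3927
distance = √((-1−-5)² + (3−-1)²) = 5.6569; v₂ = distance/dt₂ = 3.7712

ω₁ = 0.3927, v₂ = 3.7712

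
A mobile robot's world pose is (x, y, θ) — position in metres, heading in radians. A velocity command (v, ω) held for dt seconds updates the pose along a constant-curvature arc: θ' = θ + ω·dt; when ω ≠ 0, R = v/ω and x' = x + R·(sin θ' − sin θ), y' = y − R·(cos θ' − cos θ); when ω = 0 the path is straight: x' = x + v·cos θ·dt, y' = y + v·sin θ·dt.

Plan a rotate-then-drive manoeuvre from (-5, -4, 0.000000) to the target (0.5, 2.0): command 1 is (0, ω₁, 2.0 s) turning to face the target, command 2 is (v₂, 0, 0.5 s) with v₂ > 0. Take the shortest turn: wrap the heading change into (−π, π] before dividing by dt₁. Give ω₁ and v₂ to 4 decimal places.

heading to target = atan2(2−-4, 0.5−-5) = 0.8288
Δθ = wrap(0.8288 − 0.0000) = 0.8288; ω₁ = Δθ/dt₁ = 0.4144
distance = √((0.5−-5)² + (2−-4)²) = 8.1394; v₂ = distance/dt₂ = 16.2788

ω₁ = 0.4144, v₂ = 16.2788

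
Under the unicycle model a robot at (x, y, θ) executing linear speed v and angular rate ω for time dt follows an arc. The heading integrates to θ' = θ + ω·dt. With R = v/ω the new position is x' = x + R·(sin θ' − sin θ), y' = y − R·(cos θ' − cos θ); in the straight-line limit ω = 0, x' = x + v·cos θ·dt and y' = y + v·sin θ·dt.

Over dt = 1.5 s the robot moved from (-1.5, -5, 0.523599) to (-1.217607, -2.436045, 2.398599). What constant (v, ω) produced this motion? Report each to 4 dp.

Δθ = 2.398599 − 0.523599 = 1.875000
ω = Δθ/dt = 1.875000/1.5 = 1.2500
R = −Δy/(cos θ' − cos θ) = 1.6000
v = R·ω = 1.6000·1.2500 = 2.0000

v = 2.0000, ω = 1.2500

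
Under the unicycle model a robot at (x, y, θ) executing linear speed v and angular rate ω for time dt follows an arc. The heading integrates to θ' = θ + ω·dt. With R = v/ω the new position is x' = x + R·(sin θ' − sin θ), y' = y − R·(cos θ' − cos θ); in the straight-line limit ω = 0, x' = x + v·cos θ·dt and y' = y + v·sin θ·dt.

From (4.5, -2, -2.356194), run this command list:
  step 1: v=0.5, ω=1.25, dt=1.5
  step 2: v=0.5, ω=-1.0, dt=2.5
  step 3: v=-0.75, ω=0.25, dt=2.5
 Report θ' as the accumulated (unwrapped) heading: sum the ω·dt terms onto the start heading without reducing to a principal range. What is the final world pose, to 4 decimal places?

(6.0883, -2.7341, -2.3562)

step 1: θ'=-0.4812 (R=0.4000) → pose (4.5977, -2.6374, -0.4812)
step 2: θ'=-2.9812 (R=-0.5000) → pose (4.4461, -3.5742, -2.9812)
step 3: θ'=-2.3562 (R=-3.0000) → pose (6.0883, -2.7341, -2.3562)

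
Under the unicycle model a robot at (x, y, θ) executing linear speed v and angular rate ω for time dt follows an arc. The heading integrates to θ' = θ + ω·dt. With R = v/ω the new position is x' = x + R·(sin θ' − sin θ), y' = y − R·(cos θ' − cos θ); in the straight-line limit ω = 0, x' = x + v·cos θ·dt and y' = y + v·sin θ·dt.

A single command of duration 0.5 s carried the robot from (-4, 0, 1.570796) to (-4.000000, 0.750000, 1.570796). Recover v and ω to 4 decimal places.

Δθ = 1.570796 − 1.570796 = 0.000000
ω = Δθ/dt = 0.000000/0.5 = 0.0000
ω = 0 → v = (Δx·cos θ + Δy·sin θ)/dt = 1.5000

v = 1.5000, ω = 0.0000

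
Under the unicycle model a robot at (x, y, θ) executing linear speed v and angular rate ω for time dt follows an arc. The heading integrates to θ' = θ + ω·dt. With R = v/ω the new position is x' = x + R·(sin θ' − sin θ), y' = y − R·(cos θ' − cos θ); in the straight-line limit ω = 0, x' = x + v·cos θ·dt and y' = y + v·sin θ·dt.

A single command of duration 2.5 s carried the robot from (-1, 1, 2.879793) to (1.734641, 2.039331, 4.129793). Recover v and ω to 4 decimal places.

v = -1.2500, ω = 0.5000

Δθ = 4.129793 − 2.879793 = 1.250000
ω = Δθ/dt = 1.250000/2.5 = 0.5000
R = Δx/(sin θ' − sin θ) = -2.5000
v = R·ω = -2.5000·0.5000 = -1.2500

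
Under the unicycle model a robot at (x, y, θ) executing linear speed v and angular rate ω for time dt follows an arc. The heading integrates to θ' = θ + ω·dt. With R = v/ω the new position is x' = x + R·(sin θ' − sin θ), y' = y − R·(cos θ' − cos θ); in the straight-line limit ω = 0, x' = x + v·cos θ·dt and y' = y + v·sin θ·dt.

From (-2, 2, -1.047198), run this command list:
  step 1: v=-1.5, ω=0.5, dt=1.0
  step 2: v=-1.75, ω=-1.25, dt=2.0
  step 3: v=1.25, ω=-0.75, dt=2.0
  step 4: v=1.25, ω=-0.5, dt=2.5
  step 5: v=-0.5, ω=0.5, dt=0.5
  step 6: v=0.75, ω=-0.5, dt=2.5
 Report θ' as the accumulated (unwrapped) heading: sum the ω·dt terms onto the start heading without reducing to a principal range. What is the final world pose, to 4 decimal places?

step 1: θ'=-0.5472 (R=-3.0000) → pose (-3.0372, 3.0620, -0.5472)
step 2: θ'=-3.0472 (R=1.4000) → pose (-2.4407, 5.6513, -3.0472)
step 3: θ'=-4.5472 (R=-1.6667) → pose (-4.2418, 7.0365, -4.5472)
step 4: θ'=-5.7972 (R=-2.5000) → pose (-2.9435, 9.6581, -5.7972)
step 5: θ'=-5.5472 (R=-1.0000) → pose (-3.1478, 9.5151, -5.5472)
step 6: θ'=-6.7972 (R=-1.5000) → pose (-1.4033, 9.7095, -6.7972)

(-1.4033, 9.7095, -6.7972)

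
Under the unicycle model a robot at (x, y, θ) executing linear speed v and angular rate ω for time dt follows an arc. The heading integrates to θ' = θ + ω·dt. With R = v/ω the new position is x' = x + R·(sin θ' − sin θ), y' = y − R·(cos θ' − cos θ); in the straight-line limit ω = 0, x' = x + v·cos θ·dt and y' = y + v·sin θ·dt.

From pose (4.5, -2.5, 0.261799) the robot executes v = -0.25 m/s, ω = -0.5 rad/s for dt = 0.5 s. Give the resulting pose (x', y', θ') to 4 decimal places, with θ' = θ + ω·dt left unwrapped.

θ' = 0.2618 + -0.5·0.5 = 0.0118
R = v/ω = -0.25/-0.5 = 0.5000
x' = 4.5 + 0.5000·(sin 0.0118 − sin 0.2618) = 4.3765
y' = -2.5 − 0.5000·(cos 0.0118 − cos 0.2618) = -2.5170

(4.3765, -2.5170, 0.0118)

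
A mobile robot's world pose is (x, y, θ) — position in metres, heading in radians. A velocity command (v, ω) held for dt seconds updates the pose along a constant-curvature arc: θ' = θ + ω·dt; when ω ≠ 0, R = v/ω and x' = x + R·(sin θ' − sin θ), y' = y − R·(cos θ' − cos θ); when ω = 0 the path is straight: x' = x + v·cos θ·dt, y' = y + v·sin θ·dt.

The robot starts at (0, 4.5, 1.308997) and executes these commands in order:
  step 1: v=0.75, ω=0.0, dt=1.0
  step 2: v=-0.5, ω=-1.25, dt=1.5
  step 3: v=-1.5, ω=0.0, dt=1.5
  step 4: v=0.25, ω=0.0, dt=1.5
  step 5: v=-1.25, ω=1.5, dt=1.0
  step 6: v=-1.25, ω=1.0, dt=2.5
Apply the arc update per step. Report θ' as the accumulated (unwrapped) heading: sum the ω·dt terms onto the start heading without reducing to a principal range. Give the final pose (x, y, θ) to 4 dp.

step 1: θ'=1.3090 (straight) → pose (0.1941, 5.2244, 1.3090)
step 2: θ'=-0.5660 (R=0.4000) → pose (-0.4068, 4.9904, -0.5660)
step 3: θ'=-0.5660 (straight) → pose (-2.3059, 6.1969, -0.5660)
step 4: θ'=-0.5660 (straight) → pose (-1.9894, 5.9958, -0.5660)
step 5: θ'=0.9340 (R=-0.8333) → pose (-3.1062, 5.7880, 0.9340)
step 6: θ'=3.4340 (R=-1.2500) → pose (-1.7409, 3.8478, 3.4340)

(-1.7409, 3.8478, 3.4340)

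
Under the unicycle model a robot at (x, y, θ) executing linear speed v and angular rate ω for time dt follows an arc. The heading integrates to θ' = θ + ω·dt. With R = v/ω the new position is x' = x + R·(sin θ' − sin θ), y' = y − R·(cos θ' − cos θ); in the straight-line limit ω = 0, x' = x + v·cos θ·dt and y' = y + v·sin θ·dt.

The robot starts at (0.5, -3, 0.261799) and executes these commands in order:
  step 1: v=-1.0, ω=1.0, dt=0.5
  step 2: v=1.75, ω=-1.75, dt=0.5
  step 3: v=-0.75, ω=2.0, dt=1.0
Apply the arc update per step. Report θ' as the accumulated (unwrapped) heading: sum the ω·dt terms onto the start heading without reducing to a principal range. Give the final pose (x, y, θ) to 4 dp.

(0.4730, -3.4615, 1.8868)

step 1: θ'=0.7618 (R=-1.0000) → pose (0.0686, -3.2423, 0.7618)
step 2: θ'=-0.1132 (R=-1.0000) → pose (0.8718, -2.9723, -0.1132)
step 3: θ'=1.8868 (R=-0.3750) → pose (0.4730, -3.4615, 1.8868)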